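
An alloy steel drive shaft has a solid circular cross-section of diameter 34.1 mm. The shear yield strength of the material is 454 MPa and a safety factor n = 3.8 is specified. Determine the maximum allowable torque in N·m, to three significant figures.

τ_allow = 454/3.8 = 119.5 MPa.
For a solid shaft T_allow = τ_allow·πd³/16; πd³/16 = π×34.1³/16 = 7786 mm³.
T_allow = 119.5×7786 = 930200 N·mm = 930.2 N·m.

T_allow = 930 N·m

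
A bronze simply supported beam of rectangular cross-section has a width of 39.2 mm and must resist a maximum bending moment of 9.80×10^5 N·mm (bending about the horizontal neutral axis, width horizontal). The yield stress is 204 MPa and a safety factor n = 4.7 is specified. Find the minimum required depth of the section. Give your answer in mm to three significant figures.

σ_allow = 204/4.7 = 43.40 MPa.
For a rectangular section σ = 6M/(bh²), so h² = 6M/(b σ_allow) = 6×980000/(39.2×43.40) = 3456 mm².
h = 58.79 mm.

h = 58.8 mm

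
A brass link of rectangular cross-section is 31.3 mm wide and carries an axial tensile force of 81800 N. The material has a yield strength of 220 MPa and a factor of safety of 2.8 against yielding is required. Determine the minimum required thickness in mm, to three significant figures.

σ_allow = 220/2.8 = 78.57 MPa.
Required area A = F/σ_allow = 81800/78.57 = 1041 mm².
t = A/w = 1041/31.3 = 33.26 mm.

t = 33.3 mm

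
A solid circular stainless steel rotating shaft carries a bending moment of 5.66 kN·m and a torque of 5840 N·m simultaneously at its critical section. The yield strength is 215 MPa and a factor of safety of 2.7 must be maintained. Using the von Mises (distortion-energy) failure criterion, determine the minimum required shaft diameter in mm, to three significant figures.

d = 99.0 mm

σ_allow = σ_y/n = 215/2.7 = 79.63 MPa.
For a solid shaft σ_b = 32M/(πd³) and τ = 16T/(πd³), so the von Mises stress is σ' = (16/πd³)·√(4M²+3T²).
√(4M²+3T²) = √(4×(5.660×10^6)² + 3×(5.840×10^6)²) = 1.518×10^7 N·mm.
d³ = 16×1.518×10^7/(π×79.63) = 970900 mm³.
d = 99.02 mm.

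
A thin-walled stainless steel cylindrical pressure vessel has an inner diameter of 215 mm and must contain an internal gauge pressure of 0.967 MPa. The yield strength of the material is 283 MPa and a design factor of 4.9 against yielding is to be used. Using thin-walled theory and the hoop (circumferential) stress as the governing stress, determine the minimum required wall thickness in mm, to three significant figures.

σ_allow = 283/4.9 = 57.76 MPa.
Hoop stress σ_h = pD/(2t), so t = pD/(2σ_allow) = 0.967×215/(2×57.76) = 1.800 mm.

t = 1.80 mm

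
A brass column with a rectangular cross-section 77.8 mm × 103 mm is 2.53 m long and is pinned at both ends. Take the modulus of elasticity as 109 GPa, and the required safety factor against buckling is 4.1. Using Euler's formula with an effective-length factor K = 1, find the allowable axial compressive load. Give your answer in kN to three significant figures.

Buckling occurs about the weak axis: I_min = h·b³/12 = 103×77.8³/12 = 4.042×10^6 mm⁴ (b = 77.8 mm is the smaller dimension).
Effective length L_e = KL = 1×2.53 m = 2530 mm.
Euler critical load P_cr = π²EI/L_e² = π²×109000×4.042×10^6/2530² = 679300 N.
P_allow = P_cr/n = 679300/4.1 = 165700 N.

P_allow = 166 kN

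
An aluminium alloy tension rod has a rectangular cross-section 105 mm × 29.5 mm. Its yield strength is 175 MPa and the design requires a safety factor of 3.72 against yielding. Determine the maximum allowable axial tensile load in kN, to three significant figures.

σ_allow = 175/3.72 = 47.04 MPa.
A = 105×29.5 = 3098 mm².
F_allow = σ_allow × A = 47.04×3098 = 145700 N.

F_allow = 146 kN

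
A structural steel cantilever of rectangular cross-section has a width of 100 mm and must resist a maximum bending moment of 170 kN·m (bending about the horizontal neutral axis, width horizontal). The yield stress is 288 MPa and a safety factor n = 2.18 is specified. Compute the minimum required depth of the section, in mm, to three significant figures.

h = 278 mm

σ_allow = 288/2.18 = 132.1 MPa.
For a rectangular section σ = 6M/(bh²), so h² = 6M/(b σ_allow) = 6×1.7000×10^8/(100×132.1) = 77210 mm².
h = 277.9 mm.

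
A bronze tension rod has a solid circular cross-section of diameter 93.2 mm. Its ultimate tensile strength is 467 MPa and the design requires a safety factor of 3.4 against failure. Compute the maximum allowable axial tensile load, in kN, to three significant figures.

F_allow = 937 kN

σ_allow = 467/3.4 = 137.4 MPa.
A = πd²/4 = π×93.2²/4 = 6822 mm².
F_allow = σ_allow × A = 137.4×6822 = 937000 N.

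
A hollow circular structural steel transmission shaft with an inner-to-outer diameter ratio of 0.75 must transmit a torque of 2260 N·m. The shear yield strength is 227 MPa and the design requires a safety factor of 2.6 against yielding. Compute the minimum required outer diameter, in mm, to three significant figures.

d_o = 57.8 mm

τ_allow = 227/2.6 = 87.31 MPa.
For a hollow shaft τ = 16T/[πd_o³(1−k⁴)] with k = 0.75, so 1−k⁴ = 0.6836.
d_o³ = 16T/[π τ_allow (1−k⁴)] = 16×2260000/(π×87.31×0.6836) = 192900 mm³.
d_o = 57.78 mm.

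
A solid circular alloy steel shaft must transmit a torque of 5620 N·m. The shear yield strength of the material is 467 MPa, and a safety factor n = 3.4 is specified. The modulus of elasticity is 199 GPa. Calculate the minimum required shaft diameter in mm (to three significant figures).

d = 59.3 mm

Allowable shear stress τ_allow = 467/3.4 = 137.4 MPa.
For a solid shaft τ = 16T/(πd³), so d³ = 16T/(π τ_allow) = 16×5620000/(π×137.4) = 208400 mm³.
d = (208400)^(1/3) = 59.29 mm.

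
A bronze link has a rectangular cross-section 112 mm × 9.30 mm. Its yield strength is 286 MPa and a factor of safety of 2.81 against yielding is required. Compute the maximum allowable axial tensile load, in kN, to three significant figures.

σ_allow = 286/2.81 = 101.8 MPa.
A = 112×9.30 = 1042 mm².
F_allow = σ_allow × A = 101.8×1042 = 106000 N.

F_allow = 106 kN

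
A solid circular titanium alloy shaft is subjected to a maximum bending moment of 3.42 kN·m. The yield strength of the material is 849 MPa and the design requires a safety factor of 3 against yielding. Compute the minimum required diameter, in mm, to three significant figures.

d = 49.7 mm

σ_allow = 849/3 = 283.0 MPa.
For a solid circular section σ = 32M/(πd³), so d³ = 32M/(π σ_allow) = 32×3420000/(π×283.0) = 123100 mm³.
d = 49.74 mm.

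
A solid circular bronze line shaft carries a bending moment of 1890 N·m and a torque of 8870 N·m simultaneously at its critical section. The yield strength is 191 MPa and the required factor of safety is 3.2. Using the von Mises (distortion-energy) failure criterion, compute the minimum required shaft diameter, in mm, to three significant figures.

d = 111 mm

σ_allow = σ_y/n = 191/3.2 = 59.69 MPa.
For a solid shaft σ_b = 32M/(πd³) and τ = 16T/(πd³), so the von Mises stress is σ' = (16/πd³)·√(4M²+3T²).
√(4M²+3T²) = √(4×(1.890×10^6)² + 3×(8.870×10^6)²) = 1.582×10^7 N·mm.
d³ = 16×1.582×10^7/(π×59.69) = 1.350×10^6 mm³.
d = 110.5 mm.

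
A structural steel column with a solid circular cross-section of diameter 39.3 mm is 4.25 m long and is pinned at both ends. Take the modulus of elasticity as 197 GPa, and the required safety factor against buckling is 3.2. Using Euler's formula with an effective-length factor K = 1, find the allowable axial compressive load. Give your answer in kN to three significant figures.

I = πd⁴/64 = π×39.3⁴/64 = 117100 mm⁴.
Effective length L_e = KL = 1×4.25 m = 4250 mm.
Euler critical load P_cr = π²EI/L_e² = π²×197000×117100/4250² = 12600 N.
P_allow = P_cr/n = 12600/3.2 = 3939 N.

P_allow = 3.94 kN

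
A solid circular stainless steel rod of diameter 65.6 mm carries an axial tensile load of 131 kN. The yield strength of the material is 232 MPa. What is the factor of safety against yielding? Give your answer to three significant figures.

A = πd²/4 = 3380 mm².
σ = F/A = 131000/3380 = 38.76 MPa.
n = 232/38.76 = 5.986.

n = 5.99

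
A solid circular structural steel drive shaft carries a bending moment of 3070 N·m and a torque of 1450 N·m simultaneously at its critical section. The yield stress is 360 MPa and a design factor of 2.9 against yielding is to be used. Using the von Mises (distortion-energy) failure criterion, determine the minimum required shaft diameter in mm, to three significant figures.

σ_allow = σ_y/n = 360/2.9 = 124.1 MPa.
For a solid shaft σ_b = 32M/(πd³) and τ = 16T/(πd³), so the von Mises stress is σ' = (16/πd³)·√(4M²+3T²).
√(4M²+3T²) = √(4×(3.070×10^6)² + 3×(1.450×10^6)²) = 6.634×10^6 N·mm.
d³ = 16×6.634×10^6/(π×124.1) = 272200 mm³.
d = 64.81 mm.

d = 64.8 mm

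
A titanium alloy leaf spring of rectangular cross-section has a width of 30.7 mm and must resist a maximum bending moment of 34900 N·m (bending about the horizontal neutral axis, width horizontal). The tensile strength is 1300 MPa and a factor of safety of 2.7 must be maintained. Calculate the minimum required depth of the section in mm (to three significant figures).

σ_allow = 1300/2.7 = 481.5 MPa.
For a rectangular section σ = 6M/(bh²), so h² = 6M/(b σ_allow) = 6×3.4900×10^7/(30.7×481.5) = 14170 mm².
h = 119.0 mm.

h = 119 mm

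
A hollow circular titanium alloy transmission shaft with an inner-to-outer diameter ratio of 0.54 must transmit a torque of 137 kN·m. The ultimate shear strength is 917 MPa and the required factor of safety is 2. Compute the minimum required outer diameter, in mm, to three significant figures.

d_o = 118 mm

τ_allow = 917/2 = 458.5 MPa.
For a hollow shaft τ = 16T/[πd_o³(1−k⁴)] with k = 0.54, so 1−k⁴ = 0.9150.
d_o³ = 16T/[π τ_allow (1−k⁴)] = 16×1.3700×10^8/(π×458.5×0.9150) = 1.663×10^6 mm³.
d_o = 118.5 mm.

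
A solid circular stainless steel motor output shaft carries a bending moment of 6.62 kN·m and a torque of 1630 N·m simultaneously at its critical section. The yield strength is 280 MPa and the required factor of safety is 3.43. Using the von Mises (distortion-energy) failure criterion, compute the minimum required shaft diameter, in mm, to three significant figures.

σ_allow = σ_y/n = 280/3.43 = 81.63 MPa.
For a solid shaft σ_b = 32M/(πd³) and τ = 16T/(πd³), so the von Mises stress is σ' = (16/πd³)·√(4M²+3T²).
√(4M²+3T²) = √(4×(6.620×10^6)² + 3×(1.630×10^6)²) = 1.354×10^7 N·mm.
d³ = 16×1.354×10^7/(π×81.63) = 844600 mm³.
d = 94.53 mm.

d = 94.5 mm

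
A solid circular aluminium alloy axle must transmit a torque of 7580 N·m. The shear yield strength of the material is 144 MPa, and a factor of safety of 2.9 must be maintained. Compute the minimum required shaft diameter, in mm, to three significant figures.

d = 92.0 mm

Allowable shear stress τ_allow = 144/2.9 = 49.66 MPa.
For a solid shaft τ = 16T/(πd³), so d³ = 16T/(π τ_allow) = 16×7580000/(π×49.66) = 777500 mm³.
d = (777500)^(1/3) = 91.95 mm.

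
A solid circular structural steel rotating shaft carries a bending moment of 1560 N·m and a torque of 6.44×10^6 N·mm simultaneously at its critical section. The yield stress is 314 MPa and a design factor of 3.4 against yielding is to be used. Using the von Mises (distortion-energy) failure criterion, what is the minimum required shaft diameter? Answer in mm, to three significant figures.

σ_allow = σ_y/n = 314/3.4 = 92.35 MPa.
For a solid shaft σ_b = 32M/(πd³) and τ = 16T/(πd³), so the von Mises stress is σ' = (16/πd³)·√(4M²+3T²).
√(4M²+3T²) = √(4×(1.560×10^6)² + 3×(6.440×10^6)²) = 1.158×10^7 N·mm.
d³ = 16×1.158×10^7/(π×92.35) = 638700 mm³.
d = 86.12 mm.

d = 86.1 mm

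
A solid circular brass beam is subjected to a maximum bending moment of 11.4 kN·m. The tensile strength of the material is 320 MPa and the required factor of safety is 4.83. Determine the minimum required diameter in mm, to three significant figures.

σ_allow = 320/4.83 = 66.25 MPa.
For a solid circular section σ = 32M/(πd³), so d³ = 32M/(π σ_allow) = 32×1.1400×10^7/(π×66.25) = 1.753×10^6 mm³.
d = 120.6 mm.

d = 121 mm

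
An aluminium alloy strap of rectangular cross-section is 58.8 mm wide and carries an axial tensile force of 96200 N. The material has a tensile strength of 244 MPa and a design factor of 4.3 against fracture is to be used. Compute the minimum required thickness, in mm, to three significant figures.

σ_allow = 244/4.3 = 56.74 MPa.
Required area A = F/σ_allow = 96200/56.74 = 1695 mm².
t = A/w = 1695/58.8 = 28.83 mm.

t = 28.8 mm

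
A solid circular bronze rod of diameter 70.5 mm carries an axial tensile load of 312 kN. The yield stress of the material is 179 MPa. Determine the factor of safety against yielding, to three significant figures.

A = πd²/4 = 3904 mm².
σ = F/A = 312000/3904 = 79.93 MPa.
n = 179/79.93 = 2.240.

n = 2.24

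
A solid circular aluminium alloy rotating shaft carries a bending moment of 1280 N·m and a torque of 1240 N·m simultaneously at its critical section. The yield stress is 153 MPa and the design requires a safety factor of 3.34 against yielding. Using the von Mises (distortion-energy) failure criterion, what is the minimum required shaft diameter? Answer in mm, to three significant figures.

d = 71.9 mm

σ_allow = σ_y/n = 153/3.34 = 45.81 MPa.
For a solid shaft σ_b = 32M/(πd³) and τ = 16T/(πd³), so the von Mises stress is σ' = (16/πd³)·√(4M²+3T²).
√(4M²+3T²) = √(4×(1.280×10^6)² + 3×(1.240×10^6)²) = 3.342×10^6 N·mm.
d³ = 16×3.342×10^6/(π×45.81) = 371500 mm³.
d = 71.89 mm.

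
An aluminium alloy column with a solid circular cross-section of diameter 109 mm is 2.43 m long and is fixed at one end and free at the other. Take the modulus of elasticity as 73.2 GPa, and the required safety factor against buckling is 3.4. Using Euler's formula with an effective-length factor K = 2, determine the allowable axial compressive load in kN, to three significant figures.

I = πd⁴/64 = π×109⁴/64 = 6.929×10^6 mm⁴.
Effective length L_e = KL = 2×2.43 m = 4860 mm.
Euler critical load P_cr = π²EI/L_e² = π²×73200×6.929×10^6/4860² = 211900 N.
P_allow = P_cr/n = 211900/3.4 = 62340 N.

P_allow = 62.3 kN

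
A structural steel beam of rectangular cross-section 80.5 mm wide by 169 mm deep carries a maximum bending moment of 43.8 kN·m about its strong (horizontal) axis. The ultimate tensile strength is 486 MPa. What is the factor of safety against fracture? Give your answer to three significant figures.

Section modulus S = bh²/6 = 80.5×169²/6 = 383200 mm³.
σ = M/S = 4.3800×10^7/383200 = 114.3 MPa.
n = 486/114.3 = 4.252.

n = 4.25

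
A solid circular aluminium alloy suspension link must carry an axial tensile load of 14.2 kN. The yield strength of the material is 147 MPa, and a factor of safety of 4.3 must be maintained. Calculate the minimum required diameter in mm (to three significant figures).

d = 23.0 mm

Allowable stress σ_allow = 147/4.3 = 34.19 MPa.
Required area A = F/σ_allow = 14200/34.19 = 415.4 mm².
A = πd²/4 → d = √(4A/π) = 23.00 mm.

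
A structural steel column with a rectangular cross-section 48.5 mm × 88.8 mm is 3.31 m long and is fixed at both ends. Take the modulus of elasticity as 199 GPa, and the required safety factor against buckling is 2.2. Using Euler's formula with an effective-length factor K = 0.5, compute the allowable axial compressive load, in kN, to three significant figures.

P_allow = 275 kN

Buckling occurs about the weak axis: I_min = h·b³/12 = 88.8×48.5³/12 = 844200 mm⁴ (b = 48.5 mm is the smaller dimension).
Effective length L_e = KL = 0.5×3.31 m = 1655 mm.
Euler critical load P_cr = π²EI/L_e² = π²×199000×844200/1655² = 605400 N.
P_allow = P_cr/n = 605400/2.2 = 275200 N.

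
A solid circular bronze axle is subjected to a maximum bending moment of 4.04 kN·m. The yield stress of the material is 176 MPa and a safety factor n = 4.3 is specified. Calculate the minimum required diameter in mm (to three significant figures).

σ_allow = 176/4.3 = 40.93 MPa.
For a solid circular section σ = 32M/(πd³), so d³ = 32M/(π σ_allow) = 32×4040000/(π×40.93) = 1.005×10^6 mm³.
d = 100.2 mm.

d = 100 mm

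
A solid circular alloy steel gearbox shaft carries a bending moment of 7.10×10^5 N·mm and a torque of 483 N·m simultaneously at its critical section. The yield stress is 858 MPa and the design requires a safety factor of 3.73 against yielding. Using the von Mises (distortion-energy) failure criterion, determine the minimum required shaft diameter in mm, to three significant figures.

d = 33.2 mm

σ_allow = σ_y/n = 858/3.73 = 230.0 MPa.
For a solid shaft σ_b = 32M/(πd³) and τ = 16T/(πd³), so the von Mises stress is σ' = (16/πd³)·√(4M²+3T²).
√(4M²+3T²) = √(4×(710000)² + 3×(483000)²) = 1.648×10^6 N·mm.
d³ = 16×1.648×10^6/(π×230.0) = 36490 mm³.
d = 33.17 mm.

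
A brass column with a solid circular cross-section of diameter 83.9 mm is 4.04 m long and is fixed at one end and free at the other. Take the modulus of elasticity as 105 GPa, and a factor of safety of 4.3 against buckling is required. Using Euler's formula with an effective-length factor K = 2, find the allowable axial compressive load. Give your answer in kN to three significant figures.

P_allow = 8.98 kN

I = πd⁴/64 = π×83.9⁴/64 = 2.432×10^6 mm⁴.
Effective length L_e = KL = 2×4.04 m = 8080 mm.
Euler critical load P_cr = π²EI/L_e² = π²×105000×2.432×10^6/8080² = 38610 N.
P_allow = P_cr/n = 38610/4.3 = 8979 N.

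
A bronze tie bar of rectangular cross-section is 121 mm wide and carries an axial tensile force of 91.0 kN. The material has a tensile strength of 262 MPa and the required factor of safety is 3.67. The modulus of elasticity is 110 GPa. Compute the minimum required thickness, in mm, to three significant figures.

t = 10.5 mm

σ_allow = 262/3.67 = 71.39 MPa.
Required area A = F/σ_allow = 91000/71.39 = 1275 mm².
t = A/w = 1275/121 = 10.53 mm.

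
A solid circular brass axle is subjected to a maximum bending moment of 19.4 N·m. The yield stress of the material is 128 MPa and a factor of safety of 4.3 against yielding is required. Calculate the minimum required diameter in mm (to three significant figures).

d = 18.8 mm

σ_allow = 128/4.3 = 29.77 MPa.
For a solid circular section σ = 32M/(πd³), so d³ = 32M/(π σ_allow) = 32×19400/(π×29.77) = 6638 mm³.
d = 18.79 mm.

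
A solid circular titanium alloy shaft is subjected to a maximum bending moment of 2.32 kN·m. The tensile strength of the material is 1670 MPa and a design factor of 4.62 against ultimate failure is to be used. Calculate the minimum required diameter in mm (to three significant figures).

σ_allow = 1670/4.62 = 361.5 MPa.
For a solid circular section σ = 32M/(πd³), so d³ = 32M/(π σ_allow) = 32×2320000/(π×361.5) = 65380 mm³.
d = 40.28 mm.

d = 40.3 mm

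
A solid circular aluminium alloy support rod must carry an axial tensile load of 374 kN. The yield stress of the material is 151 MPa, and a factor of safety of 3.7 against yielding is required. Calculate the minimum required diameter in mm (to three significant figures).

Allowable stress σ_allow = 151/3.7 = 40.81 MPa.
Required area A = F/σ_allow = 374000/40.81 = 9164 mm².
A = πd²/4 → d = √(4A/π) = 108.0 mm.

d = 108 mm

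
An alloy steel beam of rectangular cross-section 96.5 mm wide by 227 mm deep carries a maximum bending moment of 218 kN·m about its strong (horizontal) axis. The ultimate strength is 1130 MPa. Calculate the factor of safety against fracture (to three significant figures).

Section modulus S = bh²/6 = 96.5×227²/6 = 828800 mm³.
σ = M/S = 2.1800×10^8/828800 = 263.0 MPa.
n = 1130/263.0 = 4.296.

n = 4.30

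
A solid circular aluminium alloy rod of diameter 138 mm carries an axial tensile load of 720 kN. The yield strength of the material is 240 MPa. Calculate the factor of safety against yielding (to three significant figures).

n = 4.99

A = πd²/4 = 14960 mm².
σ = F/A = 720000/14960 = 48.14 MPa.
n = 240/48.14 = 4.986.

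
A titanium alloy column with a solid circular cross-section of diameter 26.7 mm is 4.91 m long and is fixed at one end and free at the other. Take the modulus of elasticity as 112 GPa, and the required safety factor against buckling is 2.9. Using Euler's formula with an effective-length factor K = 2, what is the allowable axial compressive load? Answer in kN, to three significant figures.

P_allow = 0.0986 kN

I = πd⁴/64 = π×26.7⁴/64 = 24950 mm⁴.
Effective length L_e = KL = 2×4.91 m = 9820 mm.
Euler critical load P_cr = π²EI/L_e² = π²×112000×24950/9820² = 286.0 N.
P_allow = P_cr/n = 286.0/2.9 = 98.61 N.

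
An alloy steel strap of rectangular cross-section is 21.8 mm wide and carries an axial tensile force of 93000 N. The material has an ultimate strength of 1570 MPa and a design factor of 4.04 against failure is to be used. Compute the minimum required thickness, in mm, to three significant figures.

t = 11.0 mm

σ_allow = 1570/4.04 = 388.6 MPa.
Required area A = F/σ_allow = 93000/388.6 = 239.3 mm².
t = A/w = 239.3/21.8 = 10.98 mm.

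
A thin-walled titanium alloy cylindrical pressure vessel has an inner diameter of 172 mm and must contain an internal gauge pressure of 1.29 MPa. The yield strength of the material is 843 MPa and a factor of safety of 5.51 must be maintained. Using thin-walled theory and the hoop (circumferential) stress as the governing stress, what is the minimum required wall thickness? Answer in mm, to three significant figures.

σ_allow = 843/5.51 = 153.0 MPa.
Hoop stress σ_h = pD/(2t), so t = pD/(2σ_allow) = 1.29×172/(2×153.0) = 0.7251 mm.

t = 0.725 mm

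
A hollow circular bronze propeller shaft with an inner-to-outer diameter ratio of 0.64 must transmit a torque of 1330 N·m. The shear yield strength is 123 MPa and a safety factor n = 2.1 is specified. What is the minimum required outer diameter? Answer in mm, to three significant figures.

d_o = 51.8 mm

τ_allow = 123/2.1 = 58.57 MPa.
For a hollow shaft τ = 16T/[πd_o³(1−k⁴)] with k = 0.64, so 1−k⁴ = 0.8322.
d_o³ = 16T/[π τ_allow (1−k⁴)] = 16×1330000/(π×58.57×0.8322) = 139000 mm³.
d_o = 51.80 mm.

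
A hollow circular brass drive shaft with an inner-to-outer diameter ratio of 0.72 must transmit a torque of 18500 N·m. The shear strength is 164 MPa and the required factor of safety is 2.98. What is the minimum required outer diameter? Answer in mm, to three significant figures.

τ_allow = 164/2.98 = 55.03 MPa.
For a hollow shaft τ = 16T/[πd_o³(1−k⁴)] with k = 0.72, so 1−k⁴ = 0.7313.
d_o³ = 16T/[π τ_allow (1−k⁴)] = 16×1.8500×10^7/(π×55.03×0.7313) = 2.341×10^6 mm³.
d_o = 132.8 mm.

d_o = 133 mm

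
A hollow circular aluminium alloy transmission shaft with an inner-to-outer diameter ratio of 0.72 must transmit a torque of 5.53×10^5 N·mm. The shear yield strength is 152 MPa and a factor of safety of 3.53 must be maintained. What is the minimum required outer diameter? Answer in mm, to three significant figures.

τ_allow = 152/3.53 = 43.06 MPa.
For a hollow shaft τ = 16T/[πd_o³(1−k⁴)] with k = 0.72, so 1−k⁴ = 0.7313.
d_o³ = 16T/[π τ_allow (1−k⁴)] = 16×553000/(π×43.06×0.7313) = 89440 mm³.
d_o = 44.72 mm.

d_o = 44.7 mm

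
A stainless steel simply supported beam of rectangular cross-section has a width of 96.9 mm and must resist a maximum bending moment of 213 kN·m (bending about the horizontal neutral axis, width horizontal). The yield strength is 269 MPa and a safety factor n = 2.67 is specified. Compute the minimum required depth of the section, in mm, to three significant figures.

h = 362 mm

σ_allow = 269/2.67 = 100.7 MPa.
For a rectangular section σ = 6M/(bh²), so h² = 6M/(b σ_allow) = 6×2.1300×10^8/(96.9×100.7) = 130900 mm².
h = 361.8 mm.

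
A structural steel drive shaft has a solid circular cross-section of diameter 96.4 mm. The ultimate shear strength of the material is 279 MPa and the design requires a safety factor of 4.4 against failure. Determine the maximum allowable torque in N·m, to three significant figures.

T_allow = 11200 N·m

τ_allow = 279/4.4 = 63.41 MPa.
For a solid shaft T_allow = τ_allow·πd³/16; πd³/16 = π×96.4³/16 = 175900 mm³.
T_allow = 63.41×175900 = 1.115×10^7 N·mm = 11150 N·m.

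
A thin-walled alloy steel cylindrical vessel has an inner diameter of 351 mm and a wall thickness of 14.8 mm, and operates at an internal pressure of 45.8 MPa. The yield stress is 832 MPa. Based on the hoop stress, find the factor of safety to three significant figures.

n = 1.53

σ_h = pD/(2t) = 45.8×351/(2×14.8) = 543.1 MPa.
n = 832/543.1 = 1.532.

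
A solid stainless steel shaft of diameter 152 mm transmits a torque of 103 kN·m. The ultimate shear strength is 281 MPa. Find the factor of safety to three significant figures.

n = 1.88

τ = 16T/(πd³) = 16×1.0300×10^8/(π×152³) = 149.4 MPa.
n = τ_limit/τ = 281/149.4 = 1.881.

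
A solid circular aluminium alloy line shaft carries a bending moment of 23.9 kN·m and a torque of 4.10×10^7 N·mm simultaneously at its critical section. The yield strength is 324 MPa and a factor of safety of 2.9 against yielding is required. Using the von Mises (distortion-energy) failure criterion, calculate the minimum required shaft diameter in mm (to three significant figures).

d = 157 mm

σ_allow = σ_y/n = 324/2.9 = 111.7 MPa.
For a solid shaft σ_b = 32M/(πd³) and τ = 16T/(πd³), so the von Mises stress is σ' = (16/πd³)·√(4M²+3T²).
√(4M²+3T²) = √(4×(2.390×10^7)² + 3×(4.100×10^7)²) = 8.560×10^7 N·mm.
d³ = 16×8.560×10^7/(π×111.7) = 3.902×10^6 mm³.
d = 157.4 mm.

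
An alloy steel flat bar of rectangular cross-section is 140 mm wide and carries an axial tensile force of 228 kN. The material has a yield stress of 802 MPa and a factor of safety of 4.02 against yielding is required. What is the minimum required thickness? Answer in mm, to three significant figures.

σ_allow = 802/4.02 = 199.5 MPa.
Required area A = F/σ_allow = 228000/199.5 = 1143 mm².
t = A/w = 1143/140 = 8.163 mm.

t = 8.16 mm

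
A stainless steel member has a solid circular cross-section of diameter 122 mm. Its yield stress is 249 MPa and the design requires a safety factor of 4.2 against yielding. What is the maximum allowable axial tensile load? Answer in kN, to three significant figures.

F_allow = 693 kN

σ_allow = 249/4.2 = 59.29 MPa.
A = πd²/4 = π×122²/4 = 11690 mm².
F_allow = σ_allow × A = 59.29×11690 = 693000 N.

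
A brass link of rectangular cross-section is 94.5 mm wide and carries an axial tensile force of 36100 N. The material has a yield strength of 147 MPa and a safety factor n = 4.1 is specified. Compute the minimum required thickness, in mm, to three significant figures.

σ_allow = 147/4.1 = 35.85 MPa.
Required area A = F/σ_allow = 36100/35.85 = 1007 mm².
t = A/w = 1007/94.5 = 10.65 mm.

t = 10.7 mm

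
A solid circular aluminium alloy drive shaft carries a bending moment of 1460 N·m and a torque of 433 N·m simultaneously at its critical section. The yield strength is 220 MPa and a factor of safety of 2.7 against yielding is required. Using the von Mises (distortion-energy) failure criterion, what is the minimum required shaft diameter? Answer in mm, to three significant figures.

σ_allow = σ_y/n = 220/2.7 = 81.48 MPa.
For a solid shaft σ_b = 32M/(πd³) and τ = 16T/(πd³), so the von Mises stress is σ' = (16/πd³)·√(4M²+3T²).
√(4M²+3T²) = √(4×(1.460×10^6)² + 3×(433000)²) = 3.015×10^6 N·mm.
d³ = 16×3.015×10^6/(π×81.48) = 188400 mm³.
d = 57.33 mm.

d = 57.3 mm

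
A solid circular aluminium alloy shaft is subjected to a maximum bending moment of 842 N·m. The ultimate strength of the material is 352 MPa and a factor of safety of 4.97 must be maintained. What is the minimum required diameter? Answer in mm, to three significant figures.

d = 49.5 mm

σ_allow = 352/4.97 = 70.82 MPa.
For a solid circular section σ = 32M/(πd³), so d³ = 32M/(π σ_allow) = 32×842000/(π×70.82) = 121100 mm³.
d = 49.47 mm.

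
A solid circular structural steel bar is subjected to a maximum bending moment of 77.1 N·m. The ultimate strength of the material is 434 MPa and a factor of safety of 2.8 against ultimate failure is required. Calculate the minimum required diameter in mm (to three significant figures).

σ_allow = 434/2.8 = 155.0 MPa.
For a solid circular section σ = 32M/(πd³), so d³ = 32M/(π σ_allow) = 32×77100/(π×155.0) = 5067 mm³.
d = 17.18 mm.

d = 17.2 mm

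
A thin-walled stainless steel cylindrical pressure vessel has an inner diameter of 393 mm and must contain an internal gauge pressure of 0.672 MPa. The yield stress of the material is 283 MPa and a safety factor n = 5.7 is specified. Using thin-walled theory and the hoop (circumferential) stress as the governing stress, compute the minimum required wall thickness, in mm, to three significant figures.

t = 2.66 mm

σ_allow = 283/5.7 = 49.65 MPa.
Hoop stress σ_h = pD/(2t), so t = pD/(2σ_allow) = 0.672×393/(2×49.65) = 2.660 mm.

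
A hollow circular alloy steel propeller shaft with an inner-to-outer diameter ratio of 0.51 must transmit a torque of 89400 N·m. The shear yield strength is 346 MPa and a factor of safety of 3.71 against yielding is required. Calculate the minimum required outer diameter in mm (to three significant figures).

τ_allow = 346/3.71 = 93.26 MPa.
For a hollow shaft τ = 16T/[πd_o³(1−k⁴)] with k = 0.51, so 1−k⁴ = 0.9323.
d_o³ = 16T/[π τ_allow (1−k⁴)] = 16×8.9400×10^7/(π×93.26×0.9323) = 5.236×10^6 mm³.
d_o = 173.7 mm.

d_o = 174 mm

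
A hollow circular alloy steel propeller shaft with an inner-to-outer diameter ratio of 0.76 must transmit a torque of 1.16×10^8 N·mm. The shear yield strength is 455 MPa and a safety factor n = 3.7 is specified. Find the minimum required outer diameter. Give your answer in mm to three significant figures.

d_o = 193 mm

τ_allow = 455/3.7 = 123.0 MPa.
For a hollow shaft τ = 16T/[πd_o³(1−k⁴)] with k = 0.76, so 1−k⁴ = 0.6664.
d_o³ = 16T/[π τ_allow (1−k⁴)] = 16×1.1600×10^8/(π×123.0×0.6664) = 7.209×10^6 mm³.
d_o = 193.2 mm.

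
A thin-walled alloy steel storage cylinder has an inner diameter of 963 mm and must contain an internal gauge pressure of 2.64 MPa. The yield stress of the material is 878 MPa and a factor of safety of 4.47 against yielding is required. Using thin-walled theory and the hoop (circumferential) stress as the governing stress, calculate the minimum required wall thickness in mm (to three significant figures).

t = 6.47 mm

σ_allow = 878/4.47 = 196.4 MPa.
Hoop stress σ_h = pD/(2t), so t = pD/(2σ_allow) = 2.64×963/(2×196.4) = 6.472 mm.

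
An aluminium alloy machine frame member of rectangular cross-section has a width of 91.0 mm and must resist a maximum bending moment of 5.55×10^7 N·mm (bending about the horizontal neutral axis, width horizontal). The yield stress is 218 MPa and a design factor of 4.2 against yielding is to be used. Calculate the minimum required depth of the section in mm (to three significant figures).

h = 266 mm

σ_allow = 218/4.2 = 51.90 MPa.
For a rectangular section σ = 6M/(bh²), so h² = 6M/(b σ_allow) = 6×5.5500×10^7/(91.0×51.90) = 70500 mm².
h = 265.5 mm.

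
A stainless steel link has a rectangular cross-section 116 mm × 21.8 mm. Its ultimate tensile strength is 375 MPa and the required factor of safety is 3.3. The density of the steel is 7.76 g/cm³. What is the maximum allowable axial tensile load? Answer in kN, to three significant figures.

F_allow = 287 kN

σ_allow = 375/3.3 = 113.6 MPa.
A = 116×21.8 = 2529 mm².
F_allow = σ_allow × A = 113.6×2529 = 287400 N.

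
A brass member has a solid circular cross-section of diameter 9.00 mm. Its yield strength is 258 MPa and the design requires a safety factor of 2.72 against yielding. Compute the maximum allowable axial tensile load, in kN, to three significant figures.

σ_allow = 258/2.72 = 94.85 MPa.
A = πd²/4 = π×9.00²/4 = 63.62 mm².
F_allow = σ_allow × A = 94.85×63.62 = 6034 N.

F_allow = 6.03 kN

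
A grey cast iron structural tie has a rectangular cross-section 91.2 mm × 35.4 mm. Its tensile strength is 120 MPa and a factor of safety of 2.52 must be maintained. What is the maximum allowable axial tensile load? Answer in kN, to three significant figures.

σ_allow = 120/2.52 = 47.62 MPa.
A = 91.2×35.4 = 3228 mm².
F_allow = σ_allow × A = 47.62×3228 = 153700 N.

F_allow = 154 kN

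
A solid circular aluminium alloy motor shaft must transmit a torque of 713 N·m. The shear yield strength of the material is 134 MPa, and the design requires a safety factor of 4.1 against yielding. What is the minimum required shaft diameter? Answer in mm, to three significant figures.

Allowable shear stress τ_allow = 134/4.1 = 32.68 MPa.
For a solid shaft τ = 16T/(πd³), so d³ = 16T/(π τ_allow) = 16×713000/(π×32.68) = 111100 mm³.
d = (111100)^(1/3) = 48.07 mm.

d = 48.1 mm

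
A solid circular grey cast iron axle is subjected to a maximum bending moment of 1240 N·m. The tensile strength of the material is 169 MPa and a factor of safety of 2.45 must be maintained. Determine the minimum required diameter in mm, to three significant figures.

d = 56.8 mm

σ_allow = 169/2.45 = 68.98 MPa.
For a solid circular section σ = 32M/(πd³), so d³ = 32M/(π σ_allow) = 32×1240000/(π×68.98) = 183100 mm³.
d = 56.79 mm.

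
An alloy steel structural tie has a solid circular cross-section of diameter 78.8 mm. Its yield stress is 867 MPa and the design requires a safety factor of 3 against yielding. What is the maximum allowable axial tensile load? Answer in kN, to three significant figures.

σ_allow = 867/3 = 289.0 MPa.
A = πd²/4 = π×78.8²/4 = 4877 mm².
F_allow = σ_allow × A = 289.0×4877 = 1.409×10^6 N.

F_allow = 1410 kN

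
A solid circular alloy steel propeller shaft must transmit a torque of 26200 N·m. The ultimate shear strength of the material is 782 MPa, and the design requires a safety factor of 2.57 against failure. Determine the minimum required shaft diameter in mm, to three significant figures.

d = 76.0 mm

Allowable shear stress τ_allow = 782/2.57 = 304.3 MPa.
For a solid shaft τ = 16T/(πd³), so d³ = 16T/(π τ_allow) = 16×2.6200×10^7/(π×304.3) = 438500 mm³.
d = (438500)^(1/3) = 75.97 mm.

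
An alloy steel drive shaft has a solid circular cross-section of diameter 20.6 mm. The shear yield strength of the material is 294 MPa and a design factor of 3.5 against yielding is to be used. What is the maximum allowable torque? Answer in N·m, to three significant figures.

T_allow = 144 N·m

τ_allow = 294/3.5 = 84.00 MPa.
For a solid shaft T_allow = τ_allow·πd³/16; πd³/16 = π×20.6³/16 = 1716 mm³.
T_allow = 84.00×1716 = 144200 N·mm = 144.2 N·m.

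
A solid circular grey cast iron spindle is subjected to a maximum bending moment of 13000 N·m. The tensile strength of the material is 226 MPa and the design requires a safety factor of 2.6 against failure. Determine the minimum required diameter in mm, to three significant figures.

d = 115 mm

σ_allow = 226/2.6 = 86.92 MPa.
For a solid circular section σ = 32M/(πd³), so d³ = 32M/(π σ_allow) = 32×1.3000×10^7/(π×86.92) = 1.523×10^6 mm³.
d = 115.1 mm.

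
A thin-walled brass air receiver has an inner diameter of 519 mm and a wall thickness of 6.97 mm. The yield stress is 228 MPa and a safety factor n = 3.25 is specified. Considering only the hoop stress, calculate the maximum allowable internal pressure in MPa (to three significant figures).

σ_allow = 228/3.25 = 70.15 MPa.
σ_h = pD/(2t) → p_allow = 2σ_allow t/D = 2×70.15×6.97/519 = 1.884 MPa.

p_allow = 1.88 MPa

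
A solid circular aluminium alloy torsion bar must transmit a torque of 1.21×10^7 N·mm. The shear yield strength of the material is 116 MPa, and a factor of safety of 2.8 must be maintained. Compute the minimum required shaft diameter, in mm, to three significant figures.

Allowable shear stress τ_allow = 116/2.8 = 41.43 MPa.
For a solid shaft τ = 16T/(πd³), so d³ = 16T/(π τ_allow) = 16×1.2100×10^7/(π×41.43) = 1.487×10^6 mm³.
d = (1.487×10^6)^(1/3) = 114.2 mm.

d = 114 mm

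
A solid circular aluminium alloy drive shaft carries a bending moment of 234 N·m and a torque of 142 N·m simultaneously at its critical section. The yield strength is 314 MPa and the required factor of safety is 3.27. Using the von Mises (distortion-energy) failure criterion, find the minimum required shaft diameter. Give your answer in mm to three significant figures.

σ_allow = σ_y/n = 314/3.27 = 96.02 MPa.
For a solid shaft σ_b = 32M/(πd³) and τ = 16T/(πd³), so the von Mises stress is σ' = (16/πd³)·√(4M²+3T²).
√(4M²+3T²) = √(4×(234000)² + 3×(142000)²) = 528700 N·mm.
d³ = 16×528700/(π×96.02) = 28040 mm³.
d = 30.38 mm.

d = 30.4 mm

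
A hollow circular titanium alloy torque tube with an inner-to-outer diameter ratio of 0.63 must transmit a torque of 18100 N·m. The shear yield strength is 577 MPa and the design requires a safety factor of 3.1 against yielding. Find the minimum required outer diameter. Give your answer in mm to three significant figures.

τ_allow = 577/3.1 = 186.1 MPa.
For a hollow shaft τ = 16T/[πd_o³(1−k⁴)] with k = 0.63, so 1−k⁴ = 0.8425.
d_o³ = 16T/[π τ_allow (1−k⁴)] = 16×1.8100×10^7/(π×186.1×0.8425) = 587900 mm³.
d_o = 83.77 mm.

d_o = 83.8 mm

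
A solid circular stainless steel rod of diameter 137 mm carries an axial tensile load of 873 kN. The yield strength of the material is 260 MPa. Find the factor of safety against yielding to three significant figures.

A = πd²/4 = 14740 mm².
σ = F/A = 873000/14740 = 59.22 MPa.
n = 260/59.22 = 4.390.

n = 4.39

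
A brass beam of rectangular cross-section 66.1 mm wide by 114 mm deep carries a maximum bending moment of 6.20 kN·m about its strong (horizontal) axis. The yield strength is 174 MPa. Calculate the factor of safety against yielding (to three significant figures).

Section modulus S = bh²/6 = 66.1×114²/6 = 143200 mm³.
σ = M/S = 6200000/143200 = 43.30 MPa.
n = 174/43.30 = 4.018.

n = 4.02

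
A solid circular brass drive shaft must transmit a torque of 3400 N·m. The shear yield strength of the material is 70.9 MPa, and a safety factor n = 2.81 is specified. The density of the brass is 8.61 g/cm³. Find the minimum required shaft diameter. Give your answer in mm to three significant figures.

Allowable shear stress τ_allow = 70.9/2.81 = 25.23 MPa.
For a solid shaft τ = 16T/(πd³), so d³ = 16T/(π τ_allow) = 16×3400000/(π×25.23) = 686300 mm³.
d = (686300)^(1/3) = 88.21 mm.

d = 88.2 mm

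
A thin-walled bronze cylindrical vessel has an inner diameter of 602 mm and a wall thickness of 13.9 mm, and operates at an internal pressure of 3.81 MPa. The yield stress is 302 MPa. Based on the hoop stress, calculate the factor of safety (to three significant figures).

σ_h = pD/(2t) = 3.81×602/(2×13.9) = 82.50 MPa.
n = 302/82.50 = 3.660.

n = 3.66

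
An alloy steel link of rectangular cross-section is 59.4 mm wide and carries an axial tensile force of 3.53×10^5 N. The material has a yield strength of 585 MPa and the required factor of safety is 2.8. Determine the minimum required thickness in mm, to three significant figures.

σ_allow = 585/2.8 = 208.9 MPa.
Required area A = F/σ_allow = 353000/208.9 = 1690 mm².
t = A/w = 1690/59.4 = 28.44 mm.

t = 28.4 mm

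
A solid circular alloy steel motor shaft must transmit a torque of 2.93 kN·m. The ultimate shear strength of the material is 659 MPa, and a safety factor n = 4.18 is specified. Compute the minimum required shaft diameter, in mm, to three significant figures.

Allowable shear stress τ_allow = 659/4.18 = 157.7 MPa.
For a solid shaft τ = 16T/(πd³), so d³ = 16T/(π τ_allow) = 16×2930000/(π×157.7) = 94650 mm³.
d = (94650)^(1/3) = 45.57 mm.

d = 45.6 mm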